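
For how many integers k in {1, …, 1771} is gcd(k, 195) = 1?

195 = 3·5·13. Inclusion–exclusion on these primes:
1771 − ⌊1771/3⌋ − ⌊1771/5⌋ − ⌊1771/13⌋ + ⌊1771/15⌋ + ⌊1771/39⌋ + ⌊1771/65⌋ − ⌊1771/195⌋ = 872

872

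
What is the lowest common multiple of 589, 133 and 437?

94829

lcm(589, 133) = 589·133/gcd = 78337/19 = 4123
lcm(4123, 437) = 4123·437/gcd = 1801751/19 = 94829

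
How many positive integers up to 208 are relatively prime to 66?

66 = 2·3·11. Inclusion–exclusion on these primes:
208 − ⌊208/2⌋ − ⌊208/3⌋ − ⌊208/11⌋ + ⌊208/6⌋ + ⌊208/22⌋ + ⌊208/33⌋ − ⌊208/66⌋ = 63

63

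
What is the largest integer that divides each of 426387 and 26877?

Euclid: 426387 = 15·26877 + 23232; 26877 = 1·23232 + 3645; 23232 = 6·3645 + 1362; 3645 = 2·1362 + 921; 1362 = 1·921 + 441; 921 = 2·441 + 39; 441 = 11·39 + 12; 39 = 3·12 + 3; 12 = 4·3 + 0. Last nonzero remainder: 3.

3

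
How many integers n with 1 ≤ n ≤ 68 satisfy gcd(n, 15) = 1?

Prime factors of 15: 3, 5. Count integers ≤ 68 divisible by none of them.
By inclusion–exclusion: 68 − ⌊68/3⌋ − ⌊68/5⌋ + ⌊68/15⌋ = 37.

37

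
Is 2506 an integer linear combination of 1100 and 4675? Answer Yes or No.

By Bézout, 1100p − 4675q = 2506 has integer solutions iff gcd(1100, 4675) | 2506.
Euclid: 4675 = 4·1100 + 275; 1100 = 4·275 + 0. gcd = 275; 2506 mod 275 = 31. No.

No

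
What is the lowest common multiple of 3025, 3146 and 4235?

550550

3025 = 5² · 11²; 3146 = 2 · 11² · 13; 4235 = 5 · 7 · 11²
lcm takes max exponent of each prime: 2 · 5² · 7 · 11² · 13 = 550550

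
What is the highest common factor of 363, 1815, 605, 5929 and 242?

gcd(363, 1815): 1815 = 5·363 + 0 → 363
gcd(363, 605): 605 = 1·363 + 242; 363 = 1·242 + 121; 242 = 2·121 + 0 → 121
gcd(121, 5929): 5929 = 49·121 + 0 → 121
gcd(121, 242): 242 = 2·121 + 0 → 121

121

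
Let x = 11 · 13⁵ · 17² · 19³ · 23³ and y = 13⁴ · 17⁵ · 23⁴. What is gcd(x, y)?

100427987543

min exponent per shared prime: 13⁴ · 17² · 23³ = 100427987543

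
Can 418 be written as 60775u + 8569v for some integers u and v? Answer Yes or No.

By Bézout, 60775u + 8569v = 418 has integer solutions iff gcd(60775, 8569) | 418.
Euclid: 60775 = 7·8569 + 792; 8569 = 10·792 + 649; 792 = 1·649 + 143; 649 = 4·143 + 77; 143 = 1·77 + 66; 77 = 1·66 + 11; 66 = 6·11 + 0. gcd = 11; 418 mod 11 = 0. Yes.

Yes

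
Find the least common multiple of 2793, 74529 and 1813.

lcm(2793, 74529) = 2793·74529/gcd = 208159497/147 = 1416051
lcm(1416051, 1813) = 1416051·1813/gcd = 2567300463/49 = 52393887

52393887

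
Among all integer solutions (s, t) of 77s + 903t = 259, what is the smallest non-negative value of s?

62

Reduce mod 903: 77s ≡ 259 (mod 903). With g = gcd(77, 903) = 7 dividing 259, divide through: 11s ≡ 37 (mod 129).
Since gcd(11, 129) = 1, s ≡ 37·(11)⁻¹ ≡ 62 (mod 129). Smallest non-negative: 62.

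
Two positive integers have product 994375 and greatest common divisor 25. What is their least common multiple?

39775

Since gcd(m,n)·lcm(m,n) = mn, lcm = 994375/25 = 39775.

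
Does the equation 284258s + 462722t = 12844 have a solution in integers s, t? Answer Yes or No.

Yes

By Bézout, 284258s + 462722t = 12844 has integer solutions iff gcd(284258, 462722) | 12844.
Euclid: 462722 = 1·284258 + 178464; 284258 = 1·178464 + 105794; 178464 = 1·105794 + 72670; 105794 = 1·72670 + 33124; 72670 = 2·33124 + 6422; 33124 = 5·6422 + 1014; 6422 = 6·1014 + 338; 1014 = 3·338 + 0. gcd = 338; 12844 mod 338 = 0. Yes.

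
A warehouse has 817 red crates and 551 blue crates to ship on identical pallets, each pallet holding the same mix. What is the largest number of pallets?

19

Euclid: 817 = 1·551 + 266; 551 = 2·266 + 19; 266 = 14·19 + 0. Last nonzero remainder: 19.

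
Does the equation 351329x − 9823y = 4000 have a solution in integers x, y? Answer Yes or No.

By Bézout, 351329x − 9823y = 4000 has integer solutions iff gcd(351329, 9823) | 4000.
Euclid: 351329 = 35·9823 + 7524; 9823 = 1·7524 + 2299; 7524 = 3·2299 + 627; 2299 = 3·627 + 418; 627 = 1·418 + 209; 418 = 2·209 + 0. gcd = 209; 4000 mod 209 = 29. No.

No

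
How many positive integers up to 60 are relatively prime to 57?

38

Prime factors of 57: 3, 19. Count integers ≤ 60 divisible by none of them.
By inclusion–exclusion: 60 − ⌊60/3⌋ − ⌊60/19⌋ + ⌊60/57⌋ = 38.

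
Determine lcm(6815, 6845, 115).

6815 = 5 · 29 · 47; 6845 = 5 · 37²; 115 = 5 · 23
lcm takes max exponent of each prime: 5 · 23 · 29 · 37² · 47 = 214583905

214583905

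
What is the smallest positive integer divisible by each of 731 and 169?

gcd first: 731 = 4·169 + 55; 169 = 3·55 + 4; 55 = 13·4 + 3; 4 = 1·3 + 1; 3 = 3·1 + 0 → gcd = 1
lcm = 731·169/gcd = 123539/1 = 123539

123539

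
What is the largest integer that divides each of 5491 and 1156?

289

5491 = 17² · 19
1156 = 2² · 17²
Common: 17² = 289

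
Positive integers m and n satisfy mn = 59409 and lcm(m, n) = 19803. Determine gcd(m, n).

3

gcd·lcm = product, so gcd = 59409/19803 = 3.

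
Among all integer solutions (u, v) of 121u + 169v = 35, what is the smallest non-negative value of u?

gcd(121, 169) = 1 (Euclid: 169 = 1·121 + 48; 121 = 2·48 + 25; 48 = 1·25 + 23; 25 = 1·23 + 2; 23 = 11·2 + 1; 2 = 2·1 + 0), and 1 | 35.
Extended Euclid: 121·(-81) + 169·(58) = 1. Scale by 35: u₀ = -2835.
General solution u = u₀ + 169t; reducing mod 169 gives u = 38 (and v = -27).

38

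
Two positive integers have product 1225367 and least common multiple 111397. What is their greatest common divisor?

gcd·lcm = product, so gcd = 1225367/111397 = 11.

11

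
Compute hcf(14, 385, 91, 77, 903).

14 = 2 · 7; 385 = 5 · 7 · 11; 91 = 7 · 13; 77 = 7 · 11; 903 = 3 · 7 · 43
gcd takes min exponent of each prime: 7 = 7

7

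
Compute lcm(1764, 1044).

gcd first: 1764 = 1·1044 + 720; 1044 = 1·720 + 324; 720 = 2·324 + 72; 324 = 4·72 + 36; 72 = 2·36 + 0 → gcd = 36
lcm = 1764·1044/gcd = 1841616/36 = 51156

51156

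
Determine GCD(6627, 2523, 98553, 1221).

3

gcd(6627, 2523): 6627 = 2·2523 + 1581; 2523 = 1·1581 + 942; 1581 = 1·942 + 639; 942 = 1·639 + 303; 639 = 2·303 + 33; 303 = 9·33 + 6; 33 = 5·6 + 3; 6 = 2·3 + 0 → 3
gcd(3, 98553): 98553 = 32851·3 + 0 → 3
gcd(3, 1221): 1221 = 407·3 + 0 → 3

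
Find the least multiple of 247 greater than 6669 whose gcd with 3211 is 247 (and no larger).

6916

3211 = 247·13. Any t with gcd(t, 3211) = 247 is a multiple of 247, say 247s, with s coprime to 13.
Need s > 6669/247, so s ≥ 28. First s ≥ 28 with gcd(s, 13) = 1 is s = 28. Thus t = 247·28 = 6916.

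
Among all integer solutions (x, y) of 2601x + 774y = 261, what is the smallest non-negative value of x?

gcd(2601, 774) = 9 (Euclid: 2601 = 3·774 + 279; 774 = 2·279 + 216; 279 = 1·216 + 63; 216 = 3·63 + 27; 63 = 2·27 + 9; 27 = 3·9 + 0), and 9 | 261.
Extended Euclid: 2601·(25) + 774·(-84) = 9. Scale by 29: x₀ = 725.
General solution x = x₀ + 86t; reducing mod 86 gives x = 37 (and y = -124).

37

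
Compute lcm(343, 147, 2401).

7203

343 = 7³; 147 = 3 · 7²; 2401 = 7⁴
lcm takes max exponent of each prime: 3 · 7⁴ = 7203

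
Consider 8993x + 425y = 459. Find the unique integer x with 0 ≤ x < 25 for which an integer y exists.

13

Euclid: 8993 = 21·425 + 68; 425 = 6·68 + 17; 68 = 4·17 + 0 → gcd = 17; 459 = 17·27.
Back-substitution yields 8993·(-6) + 425·(127) = 17, so one solution is x = -6·27 = -162, y = 127·27 = 3429.
Solutions in x differ by 425/17 = 25; the one in [0, 25) is -162 mod 25 = 13.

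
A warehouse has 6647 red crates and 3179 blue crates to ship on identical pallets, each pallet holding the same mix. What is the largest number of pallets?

6647 = 17² · 23
3179 = 11 · 17²
Common: 17² = 289

289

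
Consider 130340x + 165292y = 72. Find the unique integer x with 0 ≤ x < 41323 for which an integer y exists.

Reduce mod 165292: 130340x ≡ 72 (mod 165292). With g = gcd(130340, 165292) = 4 dividing 72, divide through: 32585x ≡ 18 (mod 41323).
Since gcd(32585, 41323) = 1, x ≡ 18·(32585)⁻¹ ≡ 33624 (mod 41323). Smallest non-negative: 33624.

33624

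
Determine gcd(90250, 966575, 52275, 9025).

90250 = 2 · 5³ · 19²; 966575 = 5² · 23 · 41²; 52275 = 3 · 5² · 17 · 41; 9025 = 5² · 19²
gcd takes min exponent of each prime: 5² = 25

25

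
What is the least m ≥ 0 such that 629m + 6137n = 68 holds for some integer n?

205

gcd(629, 6137) = 17 (Euclid: 6137 = 9·629 + 476; 629 = 1·476 + 153; 476 = 3·153 + 17; 153 = 9·17 + 0), and 17 | 68.
Extended Euclid: 629·(-39) + 6137·(4) = 17. Scale by 4: m₀ = -156.
General solution m = m₀ + 361t; reducing mod 361 gives m = 205 (and n = -21).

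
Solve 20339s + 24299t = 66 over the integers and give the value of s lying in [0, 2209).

Reduce mod 24299: 20339s ≡ 66 (mod 24299). With g = gcd(20339, 24299) = 11 dividing 66, divide through: 1849s ≡ 6 (mod 2209).
Since gcd(1849, 2209) = 1, s ≡ 6·(1849)⁻¹ ≡ 1804 (mod 2209). Smallest non-negative: 1804.

1804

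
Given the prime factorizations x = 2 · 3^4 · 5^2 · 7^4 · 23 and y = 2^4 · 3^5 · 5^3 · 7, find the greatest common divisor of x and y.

min exponent per shared prime: 2 · 3^4 · 5^2 · 7 = 28350

28350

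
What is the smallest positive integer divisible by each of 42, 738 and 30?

42 = 2 · 3 · 7; 738 = 2 · 3² · 41; 30 = 2 · 3 · 5
lcm takes max exponent of each prime: 2 · 3² · 5 · 7 · 41 = 25830

25830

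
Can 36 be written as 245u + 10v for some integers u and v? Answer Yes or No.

No

gcd(245, 10): 245 = 24·10 + 5; 10 = 2·5 + 0 → 5
5 does not divide 36, so a solution does not exist.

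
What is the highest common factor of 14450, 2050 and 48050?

50

gcd(14450, 2050): 14450 = 7·2050 + 100; 2050 = 20·100 + 50; 100 = 2·50 + 0 → 50
gcd(50, 48050): 48050 = 961·50 + 0 → 50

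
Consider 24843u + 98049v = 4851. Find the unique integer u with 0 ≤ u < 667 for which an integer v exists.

Euclid: 98049 = 3·24843 + 23520; 24843 = 1·23520 + 1323; 23520 = 17·1323 + 1029; 1323 = 1·1029 + 294; 1029 = 3·294 + 147; 294 = 2·147 + 0 → gcd = 147; 4851 = 147·33.
Back-substitution yields 24843·(-296) + 98049·(75) = 147, so one solution is u = -296·33 = -9768, v = 75·33 = 2475.
Solutions in u differ by 98049/147 = 667; the one in [0, 667) is -9768 mod 667 = 237.

237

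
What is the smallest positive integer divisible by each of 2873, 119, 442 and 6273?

2873 = 13² · 17; 119 = 7 · 17; 442 = 2 · 13 · 17; 6273 = 3² · 17 · 41
lcm takes max exponent of each prime: 2 · 3² · 7 · 13² · 17 · 41 = 14841918

14841918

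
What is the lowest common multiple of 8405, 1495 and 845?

32670235

8405 = 5 · 41²; 1495 = 5 · 13 · 23; 845 = 5 · 13²
lcm takes max exponent of each prime: 5 · 13² · 23 · 41² = 32670235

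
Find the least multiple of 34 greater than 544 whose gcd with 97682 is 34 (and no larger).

612

gcd(a, 97682) = 34 forces 34 | a; write a = 34s. Then gcd(34s, 34·2873) = 34·gcd(s, 2873), so need gcd(s, 2873) = 1.
34s > 544 gives s ≥ 17. The least s ≥ 17 coprime to 2873 is 18, so a = 34·18 = 612.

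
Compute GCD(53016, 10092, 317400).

gcd(53016, 10092): 53016 = 5·10092 + 2556; 10092 = 3·2556 + 2424; 2556 = 1·2424 + 132; 2424 = 18·132 + 48; 132 = 2·48 + 36; 48 = 1·36 + 12; 36 = 3·12 + 0 → 12
gcd(12, 317400): 317400 = 26450·12 + 0 → 12

12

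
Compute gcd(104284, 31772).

104284 = 2² · 29² · 31
31772 = 2² · 13² · 47
Common: 2² = 4

4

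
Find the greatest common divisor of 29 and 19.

1

29 = 29
19 = 19
Common: 1 = 1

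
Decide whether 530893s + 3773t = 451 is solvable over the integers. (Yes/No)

gcd(530893, 3773): 530893 = 140·3773 + 2673; 3773 = 1·2673 + 1100; 2673 = 2·1100 + 473; 1100 = 2·473 + 154; 473 = 3·154 + 11; 154 = 14·11 + 0 → 11
11 divides 451, so a solution exists.

Yes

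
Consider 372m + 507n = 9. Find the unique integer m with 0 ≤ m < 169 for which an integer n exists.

45

Reduce mod 507: 372m ≡ 9 (mod 507). With g = gcd(372, 507) = 3 dividing 9, divide through: 124m ≡ 3 (mod 169).
Since gcd(124, 169) = 1, m ≡ 3·(124)⁻¹ ≡ 45 (mod 169). Smallest non-negative: 45.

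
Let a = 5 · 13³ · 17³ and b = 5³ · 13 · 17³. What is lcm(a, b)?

1349232625

max exponent per prime: 5³ · 13³ · 17³ = 1349232625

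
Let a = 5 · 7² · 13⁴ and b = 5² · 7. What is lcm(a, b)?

34987225

max exponent per prime: 5² · 7² · 13⁴ = 34987225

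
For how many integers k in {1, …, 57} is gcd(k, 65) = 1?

65 = 5·13. Inclusion–exclusion on these primes:
57 − ⌊57/5⌋ − ⌊57/13⌋ + ⌊57/65⌋ = 42

42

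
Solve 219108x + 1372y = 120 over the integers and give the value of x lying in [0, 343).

43

Euclid: 219108 = 159·1372 + 960; 1372 = 1·960 + 412; 960 = 2·412 + 136; 412 = 3·136 + 4; 136 = 34·4 + 0 → gcd = 4; 120 = 4·30.
Back-substitution yields 219108·(-10) + 1372·(1597) = 4, so one solution is x = -10·30 = -300, y = 1597·30 = 47910.
Solutions in x differ by 1372/4 = 343; the one in [0, 343) is -300 mod 343 = 43.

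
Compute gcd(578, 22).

2

Euclid: 578 = 26·22 + 6; 22 = 3·6 + 4; 6 = 1·4 + 2; 4 = 2·2 + 0. Last nonzero remainder: 2.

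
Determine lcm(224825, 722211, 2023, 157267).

88358525634225

lcm(224825, 722211) = 224825·722211/gcd = 162371088075/17 = 9551240475
lcm(9551240475, 2023) = 9551240475·2023/gcd = 19322159480925/2023 = 9551240475
lcm(9551240475, 157267) = 9551240475·157267/gcd = 1502094935781825/17 = 88358525634225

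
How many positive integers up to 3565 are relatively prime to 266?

266 = 2·7·19. Inclusion–exclusion on these primes:
3565 − ⌊3565/2⌋ − ⌊3565/7⌋ − ⌊3565/19⌋ + ⌊3565/14⌋ + ⌊3565/38⌋ + ⌊3565/133⌋ − ⌊3565/266⌋ = 1447

1447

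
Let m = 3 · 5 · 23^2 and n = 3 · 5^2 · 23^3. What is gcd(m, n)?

min exponent per shared prime: 3 · 5 · 23^2 = 7935

7935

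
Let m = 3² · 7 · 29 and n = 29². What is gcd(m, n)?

29

min exponent per shared prime: 29 = 29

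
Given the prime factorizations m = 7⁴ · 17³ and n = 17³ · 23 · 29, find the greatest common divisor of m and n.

min exponent per shared prime: 17³ = 4913

4913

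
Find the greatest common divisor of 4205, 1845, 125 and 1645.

gcd(4205, 1845): 4205 = 2·1845 + 515; 1845 = 3·515 + 300; 515 = 1·300 + 215; 300 = 1·215 + 85; 215 = 2·85 + 45; 85 = 1·45 + 40; 45 = 1·40 + 5; 40 = 8·5 + 0 → 5
gcd(5, 125): 125 = 25·5 + 0 → 5
gcd(5, 1645): 1645 = 329·5 + 0 → 5

5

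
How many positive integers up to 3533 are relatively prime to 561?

2016

561 = 3·11·17. Inclusion–exclusion on these primes:
3533 − ⌊3533/3⌋ − ⌊3533/11⌋ − ⌊3533/17⌋ + ⌊3533/33⌋ + ⌊3533/51⌋ + ⌊3533/187⌋ − ⌊3533/561⌋ = 2016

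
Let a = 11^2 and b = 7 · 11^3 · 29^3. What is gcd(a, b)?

121

min exponent per shared prime: 11^2 = 121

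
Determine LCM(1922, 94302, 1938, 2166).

17940672594

lcm(1922, 94302) = 1922·94302/gcd = 181248444/62 = 2923362
lcm(2923362, 1938) = 2923362·1938/gcd = 5665475556/6 = 944245926
lcm(944245926, 2166) = 944245926·2166/gcd = 2045236675716/114 = 17940672594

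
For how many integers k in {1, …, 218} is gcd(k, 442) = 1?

442 = 2·13·17. Inclusion–exclusion on these primes:
218 − ⌊218/2⌋ − ⌊218/13⌋ − ⌊218/17⌋ + ⌊218/26⌋ + ⌊218/34⌋ + ⌊218/221⌋ − ⌊218/442⌋ = 95

95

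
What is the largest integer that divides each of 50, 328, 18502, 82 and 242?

gcd(50, 328): 328 = 6·50 + 28; 50 = 1·28 + 22; 28 = 1·22 + 6; 22 = 3·6 + 4; 6 = 1·4 + 2; 4 = 2·2 + 0 → 2
gcd(2, 18502): 18502 = 9251·2 + 0 → 2
gcd(2, 82): 82 = 41·2 + 0 → 2
gcd(2, 242): 242 = 121·2 + 0 → 2

2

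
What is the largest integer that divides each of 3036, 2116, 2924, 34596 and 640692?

3036 = 2² · 3 · 11 · 23; 2116 = 2² · 23²; 2924 = 2² · 17 · 43; 34596 = 2² · 3² · 31²; 640692 = 2² · 3² · 13 · 37²
gcd takes min exponent of each prime: 2² = 4

4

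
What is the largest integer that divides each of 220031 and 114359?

220031 = 7 · 17 · 43²
114359 = 7 · 17 · 31²
Common: 7 · 17 = 119

119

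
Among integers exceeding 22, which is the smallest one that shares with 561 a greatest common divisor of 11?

561 = 11·51. Any a with gcd(a, 561) = 11 is a multiple of 11, say 11s, with s coprime to 51.
Need s > 22/11, so s ≥ 3. First s ≥ 3 with gcd(s, 51) = 1 is s = 4. Thus a = 11·4 = 44.

44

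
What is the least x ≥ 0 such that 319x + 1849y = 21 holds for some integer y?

Reduce mod 1849: 319x ≡ 21 (mod 1849). With g = gcd(319, 1849) = 1 dividing 21, divide through: 319x ≡ 21 (mod 1849).
Since gcd(319, 1849) = 1, x ≡ 21·(319)⁻¹ ≡ 1026 (mod 1849). Smallest non-negative: 1026.

1026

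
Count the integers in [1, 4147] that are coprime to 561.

Prime factors of 561: 3, 11, 17. Count integers ≤ 4147 divisible by none of them.
By inclusion–exclusion: 4147 − ⌊4147/3⌋ − ⌊4147/11⌋ − ⌊4147/17⌋ + ⌊4147/33⌋ + ⌊4147/51⌋ + ⌊4147/187⌋ − ⌊4147/561⌋ = 2366.

2366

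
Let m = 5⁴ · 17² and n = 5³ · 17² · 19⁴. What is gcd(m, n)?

36125

min exponent per shared prime: 5³ · 17² = 36125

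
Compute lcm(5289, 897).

1581411

5289 = 3 · 41 · 43; 897 = 3 · 13 · 23
max exponents: 3 · 13 · 23 · 41 · 43 = 1581411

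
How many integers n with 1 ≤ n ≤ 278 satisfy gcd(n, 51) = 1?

175

Prime factors of 51: 3, 17. Count integers ≤ 278 divisible by none of them.
By inclusion–exclusion: 278 − ⌊278/3⌋ − ⌊278/17⌋ + ⌊278/51⌋ = 175.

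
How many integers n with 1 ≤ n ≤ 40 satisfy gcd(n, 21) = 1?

Prime factors of 21: 3, 7. Count integers ≤ 40 divisible by none of them.
By inclusion–exclusion: 40 − ⌊40/3⌋ − ⌊40/7⌋ + ⌊40/21⌋ = 23.

23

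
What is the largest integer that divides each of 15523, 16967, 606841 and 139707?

gcd(15523, 16967): 16967 = 1·15523 + 1444; 15523 = 10·1444 + 1083; 1444 = 1·1083 + 361; 1083 = 3·361 + 0 → 361
gcd(361, 606841): 606841 = 1681·361 + 0 → 361
gcd(361, 139707): 139707 = 387·361 + 0 → 361

361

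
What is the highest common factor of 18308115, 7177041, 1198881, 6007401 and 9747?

3249

18308115 = 3² · 5 · 7² · 19² · 23; 7177041 = 3² · 19² · 47²; 1198881 = 3⁴ · 19² · 41; 6007401 = 3² · 19² · 43²; 9747 = 3³ · 19²
gcd takes min exponent of each prime: 3² · 19² = 3249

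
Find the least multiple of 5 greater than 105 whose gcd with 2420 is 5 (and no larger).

115

Multiples of 5 above 105: 5·22, 5·23, … . Need the cofactor coprime to 2420/5 = 484.
Checking s = 22, 23, … the first with gcd(s, 484) = 1 is s = 23, giving 115.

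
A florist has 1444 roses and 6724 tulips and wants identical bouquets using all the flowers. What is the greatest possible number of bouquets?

4

1444 = 2² · 19²
6724 = 2² · 41²
Common: 2² = 4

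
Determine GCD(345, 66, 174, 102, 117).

345 = 3 · 5 · 23; 66 = 2 · 3 · 11; 174 = 2 · 3 · 29; 102 = 2 · 3 · 17; 117 = 3² · 13
gcd takes min exponent of each prime: 3 = 3

3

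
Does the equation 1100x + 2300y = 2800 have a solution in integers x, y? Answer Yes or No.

Yes

gcd(1100, 2300): 2300 = 2·1100 + 100; 1100 = 11·100 + 0 → 100
100 divides 2800, so a solution exists.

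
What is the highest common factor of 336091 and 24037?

1

Euclid: 336091 = 13·24037 + 23610; 24037 = 1·23610 + 427; 23610 = 55·427 + 125; 427 = 3·125 + 52; 125 = 2·52 + 21; 52 = 2·21 + 10; 21 = 2·10 + 1; 10 = 10·1 + 0. Last nonzero remainder: 1.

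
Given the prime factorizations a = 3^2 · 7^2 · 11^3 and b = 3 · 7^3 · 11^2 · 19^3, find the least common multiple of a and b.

max exponent per prime: 3^2 · 7^3 · 11^3 · 19^3 = 28182238623

28182238623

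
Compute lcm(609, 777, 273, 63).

609 = 3 · 7 · 29; 777 = 3 · 7 · 37; 273 = 3 · 7 · 13; 63 = 3² · 7
lcm takes max exponent of each prime: 3² · 7 · 13 · 29 · 37 = 878787

878787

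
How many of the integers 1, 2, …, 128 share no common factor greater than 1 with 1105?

1105 = 5·13·17. Inclusion–exclusion on these primes:
128 − ⌊128/5⌋ − ⌊128/13⌋ − ⌊128/17⌋ + ⌊128/65⌋ + ⌊128/85⌋ + ⌊128/221⌋ − ⌊128/1105⌋ = 89

89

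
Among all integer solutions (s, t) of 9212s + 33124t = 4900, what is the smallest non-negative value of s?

112

gcd(9212, 33124) = 196 (Euclid: 33124 = 3·9212 + 5488; 9212 = 1·5488 + 3724; 5488 = 1·3724 + 1764; 3724 = 2·1764 + 196; 1764 = 9·196 + 0), and 196 | 4900.
Extended Euclid: 9212·(18) + 33124·(-5) = 196. Scale by 25: s₀ = 450.
General solution s = s₀ + 169k; reducing mod 169 gives s = 112 (and t = -31).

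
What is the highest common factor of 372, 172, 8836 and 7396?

gcd(372, 172): 372 = 2·172 + 28; 172 = 6·28 + 4; 28 = 7·4 + 0 → 4
gcd(4, 8836): 8836 = 2209·4 + 0 → 4
gcd(4, 7396): 7396 = 1849·4 + 0 → 4

4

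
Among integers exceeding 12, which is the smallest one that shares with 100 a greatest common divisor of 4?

16

100 = 4·25. Any x with gcd(x, 100) = 4 is a multiple of 4, say 4s, with s coprime to 25.
Need s > 12/4, so s ≥ 4. First s ≥ 4 with gcd(s, 25) = 1 is s = 4. Thus x = 4·4 = 16.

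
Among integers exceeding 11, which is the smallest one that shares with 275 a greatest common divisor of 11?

275 = 11·25. Any m with gcd(m, 275) = 11 is a multiple of 11, say 11s, with s coprime to 25.
Need s > 11/11, so s ≥ 2. First s ≥ 2 with gcd(s, 25) = 1 is s = 2. Thus m = 11·2 = 22.

22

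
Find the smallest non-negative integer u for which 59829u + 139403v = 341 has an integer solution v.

gcd(59829, 139403) = 11 (Euclid: 139403 = 2·59829 + 19745; 59829 = 3·19745 + 594; 19745 = 33·594 + 143; 594 = 4·143 + 22; 143 = 6·22 + 11; 22 = 2·11 + 0), and 11 | 341.
Extended Euclid: 59829·(-5867) + 139403·(2518) = 11. Scale by 31: u₀ = -181877.
General solution u = u₀ + 12673t; reducing mod 12673 gives u = 8218 (and v = -3527).

8218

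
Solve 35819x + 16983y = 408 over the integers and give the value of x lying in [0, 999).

321

gcd(35819, 16983) = 17 (Euclid: 35819 = 2·16983 + 1853; 16983 = 9·1853 + 306; 1853 = 6·306 + 17; 306 = 18·17 + 0), and 17 | 408.
Extended Euclid: 35819·(55) + 16983·(-116) = 17. Scale by 24: x₀ = 1320.
General solution x = x₀ + 999t; reducing mod 999 gives x = 321 (and y = -677).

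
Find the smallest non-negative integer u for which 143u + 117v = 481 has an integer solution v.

5

Euclid: 143 = 1·117 + 26; 117 = 4·26 + 13; 26 = 2·13 + 0 → gcd = 13; 481 = 13·37.
Back-substitution yields 143·(-4) + 117·(5) = 13, so one solution is u = -4·37 = -148, v = 5·37 = 185.
Solutions in u differ by 117/13 = 9; the one in [0, 9) is -148 mod 9 = 5.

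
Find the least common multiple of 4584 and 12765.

19504920

4584 = 2³ · 3 · 191; 12765 = 3 · 5 · 23 · 37
max exponents: 2³ · 3 · 5 · 23 · 37 · 191 = 19504920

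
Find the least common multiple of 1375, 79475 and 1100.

1375 = 5³ · 11; 79475 = 5² · 11 · 17²; 1100 = 2² · 5² · 11
lcm takes max exponent of each prime: 2² · 5³ · 11 · 17² = 1589500

1589500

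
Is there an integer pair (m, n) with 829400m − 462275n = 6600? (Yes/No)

Yes

gcd(829400, 462275): 829400 = 1·462275 + 367125; 462275 = 1·367125 + 95150; 367125 = 3·95150 + 81675; 95150 = 1·81675 + 13475; 81675 = 6·13475 + 825; 13475 = 16·825 + 275; 825 = 3·275 + 0 → 275
275 divides 6600, so a solution exists.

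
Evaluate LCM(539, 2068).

539 = 7² · 11; 2068 = 2² · 11 · 47
max exponents: 2² · 7² · 11 · 47 = 101332

101332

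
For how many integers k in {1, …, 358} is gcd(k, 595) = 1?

232

Prime factors of 595: 5, 7, 17. Count integers ≤ 358 divisible by none of them.
By inclusion–exclusion: 358 − ⌊358/5⌋ − ⌊358/7⌋ − ⌊358/17⌋ + ⌊358/35⌋ + ⌊358/85⌋ + ⌊358/119⌋ − ⌊358/595⌋ = 232.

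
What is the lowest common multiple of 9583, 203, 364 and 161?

9583 = 7 · 37²; 203 = 7 · 29; 364 = 2² · 7 · 13; 161 = 7 · 23
lcm takes max exponent of each prime: 2² · 7 · 13 · 23 · 29 · 37² = 332376772

332376772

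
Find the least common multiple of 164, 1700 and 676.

164 = 2² · 41; 1700 = 2² · 5² · 17; 676 = 2² · 13²
lcm takes max exponent of each prime: 2² · 5² · 13² · 17 · 41 = 11779300

11779300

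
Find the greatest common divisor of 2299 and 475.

19

Euclid: 2299 = 4·475 + 399; 475 = 1·399 + 76; 399 = 5·76 + 19; 76 = 4·19 + 0. Last nonzero remainder: 19.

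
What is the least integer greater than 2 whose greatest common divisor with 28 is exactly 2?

6

28 = 2·14. Any a with gcd(a, 28) = 2 is a multiple of 2, say 2s, with s coprime to 14.
Need s > 2/2, so s ≥ 2. First s ≥ 2 with gcd(s, 14) = 1 is s = 3. Thus a = 2·3 = 6.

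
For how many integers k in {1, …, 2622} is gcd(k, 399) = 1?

1419

399 = 3·7·19. Inclusion–exclusion on these primes:
2622 − ⌊2622/3⌋ − ⌊2622/7⌋ − ⌊2622/19⌋ + ⌊2622/21⌋ + ⌊2622/57⌋ + ⌊2622/133⌋ − ⌊2622/399⌋ = 1419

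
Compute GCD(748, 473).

11

748 = 2² · 11 · 17
473 = 11 · 43
Common: 11 = 11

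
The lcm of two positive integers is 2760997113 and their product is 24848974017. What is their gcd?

9

From gcd × lcm = uv: gcd = 24848974017 / 2760997113 = 9.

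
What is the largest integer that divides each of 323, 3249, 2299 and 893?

gcd(323, 3249): 3249 = 10·323 + 19; 323 = 17·19 + 0 → 19
gcd(19, 2299): 2299 = 121·19 + 0 → 19
gcd(19, 893): 893 = 47·19 + 0 → 19

19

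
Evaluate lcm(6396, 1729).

6396 = 2² · 3 · 13 · 41; 1729 = 7 · 13 · 19
max exponents: 2² · 3 · 7 · 13 · 19 · 41 = 850668

850668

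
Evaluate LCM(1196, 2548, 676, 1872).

1196 = 2² · 13 · 23; 2548 = 2² · 7² · 13; 676 = 2² · 13²; 1872 = 2⁴ · 3² · 13
lcm takes max exponent of each prime: 2⁴ · 3² · 7² · 13² · 23 = 27426672

27426672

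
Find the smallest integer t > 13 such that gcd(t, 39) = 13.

26

39 = 13·3. Any t with gcd(t, 39) = 13 is a multiple of 13, say 13s, with s coprime to 3.
Need s > 13/13, so s ≥ 2. First s ≥ 2 with gcd(s, 3) = 1 is s = 2. Thus t = 13·2 = 26.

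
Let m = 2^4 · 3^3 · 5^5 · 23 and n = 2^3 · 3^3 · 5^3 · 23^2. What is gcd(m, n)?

621000

min exponent per shared prime: 2^3 · 3^3 · 5^3 · 23 = 621000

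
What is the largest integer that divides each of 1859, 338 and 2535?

gcd(1859, 338): 1859 = 5·338 + 169; 338 = 2·169 + 0 → 169
gcd(169, 2535): 2535 = 15·169 + 0 → 169

169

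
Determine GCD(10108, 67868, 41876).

1444

10108 = 2² · 7 · 19²; 67868 = 2² · 19² · 47; 41876 = 2² · 19² · 29
gcd takes min exponent of each prime: 2² · 19² = 1444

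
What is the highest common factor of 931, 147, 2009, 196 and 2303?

gcd(931, 147): 931 = 6·147 + 49; 147 = 3·49 + 0 → 49
gcd(49, 2009): 2009 = 41·49 + 0 → 49
gcd(49, 196): 196 = 4·49 + 0 → 49
gcd(49, 2303): 2303 = 47·49 + 0 → 49

49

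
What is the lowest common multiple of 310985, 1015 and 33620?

252519820

310985 = 5 · 37 · 41²; 1015 = 5 · 7 · 29; 33620 = 2² · 5 · 41²
lcm takes max exponent of each prime: 2² · 5 · 7 · 29 · 37 · 41² = 252519820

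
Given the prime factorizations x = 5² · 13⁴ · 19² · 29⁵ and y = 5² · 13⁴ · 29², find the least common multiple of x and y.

5287015812465725

max exponent per prime: 5² · 13⁴ · 19² · 29⁵ = 5287015812465725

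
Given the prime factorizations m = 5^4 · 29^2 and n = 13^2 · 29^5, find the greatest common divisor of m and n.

min exponent per shared prime: 29^2 = 841

841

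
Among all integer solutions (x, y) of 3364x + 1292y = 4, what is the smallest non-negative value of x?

Euclid: 3364 = 2·1292 + 780; 1292 = 1·780 + 512; 780 = 1·512 + 268; 512 = 1·268 + 244; 268 = 1·244 + 24; 244 = 10·24 + 4; 24 = 6·4 + 0 → gcd = 4; 4 = 4·1.
Back-substitution yields 3364·(-53) + 1292·(138) = 4, so one solution is x = -53·1 = -53, y = 138·1 = 138.
Solutions in x differ by 1292/4 = 323; the one in [0, 323) is -53 mod 323 = 270.

270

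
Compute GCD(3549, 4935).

21

3549 = 3 · 7 · 13²
4935 = 3 · 5 · 7 · 47
Common: 3 · 7 = 21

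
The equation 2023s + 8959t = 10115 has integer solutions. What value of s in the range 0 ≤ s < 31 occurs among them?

5

Euclid: 8959 = 4·2023 + 867; 2023 = 2·867 + 289; 867 = 3·289 + 0 → gcd = 289; 10115 = 289·35.
Back-substitution yields 2023·(9) + 8959·(-2) = 289, so one solution is s = 9·35 = 315, t = -2·35 = -70.
Solutions in s differ by 8959/289 = 31; the one in [0, 31) is 315 mod 31 = 5.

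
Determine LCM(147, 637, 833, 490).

324870

147 = 3 · 7²; 637 = 7² · 13; 833 = 7² · 17; 490 = 2 · 5 · 7²
lcm takes max exponent of each prime: 2 · 3 · 5 · 7² · 13 · 17 = 324870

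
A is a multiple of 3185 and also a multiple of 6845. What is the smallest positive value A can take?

3185 = 5 · 7² · 13; 6845 = 5 · 37²
max exponents: 5 · 7² · 13 · 37² = 4360265

4360265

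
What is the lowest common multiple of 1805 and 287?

518035

1805 = 5 · 19²; 287 = 7 · 41
max exponents: 5 · 7 · 19² · 41 = 518035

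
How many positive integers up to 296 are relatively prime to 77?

231

77 = 7·11. Inclusion–exclusion on these primes:
296 − ⌊296/7⌋ − ⌊296/11⌋ + ⌊296/77⌋ = 231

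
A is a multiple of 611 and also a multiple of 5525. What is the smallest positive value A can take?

gcd first: 5525 = 9·611 + 26; 611 = 23·26 + 13; 26 = 2·13 + 0 → gcd = 13
lcm = 611·5525/gcd = 3375775/13 = 259675

259675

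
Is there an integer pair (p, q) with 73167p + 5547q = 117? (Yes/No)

Yes

By Bézout, 73167p + 5547q = 117 has integer solutions iff gcd(73167, 5547) | 117.
Euclid: 73167 = 13·5547 + 1056; 5547 = 5·1056 + 267; 1056 = 3·267 + 255; 267 = 1·255 + 12; 255 = 21·12 + 3; 12 = 4·3 + 0. gcd = 3; 117 mod 3 = 0. Yes.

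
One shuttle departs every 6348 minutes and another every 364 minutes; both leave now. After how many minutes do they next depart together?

577668

gcd first: 6348 = 17·364 + 160; 364 = 2·160 + 44; 160 = 3·44 + 28; 44 = 1·28 + 16; 28 = 1·16 + 12; 16 = 1·12 + 4; 12 = 3·4 + 0 → gcd = 4
lcm = 6348·364/gcd = 2310672/4 = 577668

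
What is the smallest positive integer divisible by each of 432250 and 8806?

271885250

432250 = 2 · 5³ · 7 · 13 · 19; 8806 = 2 · 7 · 17 · 37
max exponents: 2 · 5³ · 7 · 13 · 17 · 19 · 37 = 271885250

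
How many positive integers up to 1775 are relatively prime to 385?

1107

385 = 5·7·11. Inclusion–exclusion on these primes:
1775 − ⌊1775/5⌋ − ⌊1775/7⌋ − ⌊1775/11⌋ + ⌊1775/35⌋ + ⌊1775/55⌋ + ⌊1775/77⌋ − ⌊1775/385⌋ = 1107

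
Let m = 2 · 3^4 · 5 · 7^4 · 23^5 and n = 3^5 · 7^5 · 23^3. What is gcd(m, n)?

min exponent per shared prime: 3^4 · 7^4 · 23^3 = 2366250327

2366250327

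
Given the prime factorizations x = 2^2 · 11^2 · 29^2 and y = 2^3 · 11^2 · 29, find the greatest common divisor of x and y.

min exponent per shared prime: 2^2 · 11^2 · 29 = 14036

14036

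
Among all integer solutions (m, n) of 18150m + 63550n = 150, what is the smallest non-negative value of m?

1250

Reduce mod 63550: 18150m ≡ 150 (mod 63550). With g = gcd(18150, 63550) = 50 dividing 150, divide through: 363m ≡ 3 (mod 1271).
Since gcd(363, 1271) = 1, m ≡ 3·(363)⁻¹ ≡ 1250 (mod 1271). Smallest non-negative: 1250.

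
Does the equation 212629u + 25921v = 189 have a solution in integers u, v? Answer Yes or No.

By Bézout, 212629u + 25921v = 189 has integer solutions iff gcd(212629, 25921) | 189.
Euclid: 212629 = 8·25921 + 5261; 25921 = 4·5261 + 4877; 5261 = 1·4877 + 384; 4877 = 12·384 + 269; 384 = 1·269 + 115; 269 = 2·115 + 39; 115 = 2·39 + 37; 39 = 1·37 + 2; 37 = 18·2 + 1; 2 = 2·1 + 0. gcd = 1; 189 mod 1 = 0. Yes.

Yes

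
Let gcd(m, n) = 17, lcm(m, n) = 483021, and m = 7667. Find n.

1071

m·n = gcd·lcm = 17·483021 = 8211357, so n = 8211357/7667 = 1071.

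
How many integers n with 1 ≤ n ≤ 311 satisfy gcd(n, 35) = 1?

Prime factors of 35: 5, 7. Count integers ≤ 311 divisible by none of them.
By inclusion–exclusion: 311 − ⌊311/5⌋ − ⌊311/7⌋ + ⌊311/35⌋ = 213.

213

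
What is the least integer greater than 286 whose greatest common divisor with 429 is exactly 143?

gcd(k, 429) = 143 forces 143 | k; write k = 143s. Then gcd(143s, 143·3) = 143·gcd(s, 3), so need gcd(s, 3) = 1.
143s > 286 gives s ≥ 3. The least s ≥ 3 coprime to 3 is 4, so k = 143·4 = 572.

572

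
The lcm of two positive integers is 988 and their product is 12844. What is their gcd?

13

gcd·lcm = product, so gcd = 12844/988 = 13.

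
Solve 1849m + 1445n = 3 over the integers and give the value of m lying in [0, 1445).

862

Euclid: 1849 = 1·1445 + 404; 1445 = 3·404 + 233; 404 = 1·233 + 171; 233 = 1·171 + 62; 171 = 2·62 + 47; 62 = 1·47 + 15; 47 = 3·15 + 2; 15 = 7·2 + 1; 2 = 2·1 + 0 → gcd = 1; 3 = 1·3.
Back-substitution yields 1849·(-676) + 1445·(865) = 1, so one solution is m = -676·3 = -2028, n = 865·3 = 2595.
Solutions in m differ by 1445/1 = 1445; the one in [0, 1445) is -2028 mod 1445 = 862.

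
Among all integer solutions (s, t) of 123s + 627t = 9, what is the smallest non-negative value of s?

Euclid: 627 = 5·123 + 12; 123 = 10·12 + 3; 12 = 4·3 + 0 → gcd = 3; 9 = 3·3.
Back-substitution yields 123·(51) + 627·(-10) = 3, so one solution is s = 51·3 = 153, t = -10·3 = -30.
Solutions in s differ by 627/3 = 209; the one in [0, 209) is 153 mod 209 = 153.

153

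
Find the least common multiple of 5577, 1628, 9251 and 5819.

5577 = 3 · 11 · 13²; 1628 = 2² · 11 · 37; 9251 = 11 · 29²; 5819 = 11 · 23²
lcm takes max exponent of each prime: 2² · 3 · 11 · 13² · 23² · 29² · 37 = 367209601044

367209601044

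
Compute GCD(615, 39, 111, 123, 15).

615 = 3 · 5 · 41; 39 = 3 · 13; 111 = 3 · 37; 123 = 3 · 41; 15 = 3 · 5
gcd takes min exponent of each prime: 3 = 3

3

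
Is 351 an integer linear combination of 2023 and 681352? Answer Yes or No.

gcd(2023, 681352): 681352 = 336·2023 + 1624; 2023 = 1·1624 + 399; 1624 = 4·399 + 28; 399 = 14·28 + 7; 28 = 4·7 + 0 → 7
7 does not divide 351, so a solution does not exist.

No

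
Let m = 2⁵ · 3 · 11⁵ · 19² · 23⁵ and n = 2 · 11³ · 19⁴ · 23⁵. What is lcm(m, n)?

max exponent per prime: 2⁵ · 3 · 11⁵ · 19⁴ · 23⁵ = 12968455099780248288

12968455099780248288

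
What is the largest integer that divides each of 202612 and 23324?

4

Euclid: 202612 = 8·23324 + 16020; 23324 = 1·16020 + 7304; 16020 = 2·7304 + 1412; 7304 = 5·1412 + 244; 1412 = 5·244 + 192; 244 = 1·192 + 52; 192 = 3·52 + 36; 52 = 1·36 + 16; 36 = 2·16 + 4; 16 = 4·4 + 0. Last nonzero remainder: 4.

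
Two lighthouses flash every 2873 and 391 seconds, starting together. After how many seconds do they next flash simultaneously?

66079

2873 = 13² · 17; 391 = 17 · 23
max exponents: 13² · 17 · 23 = 66079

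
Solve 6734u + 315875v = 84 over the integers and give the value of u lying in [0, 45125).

gcd(6734, 315875) = 7 (Euclid: 315875 = 46·6734 + 6111; 6734 = 1·6111 + 623; 6111 = 9·623 + 504; 623 = 1·504 + 119; 504 = 4·119 + 28; 119 = 4·28 + 7; 28 = 4·7 + 0), and 7 | 84.
Extended Euclid: 6734·(10648) + 315875·(-227) = 7. Scale by 12: u₀ = 127776.
General solution u = u₀ + 45125t; reducing mod 45125 gives u = 37526 (and v = -800).

37526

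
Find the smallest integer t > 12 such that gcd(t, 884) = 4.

16

gcd(t, 884) = 4 forces 4 | t; write t = 4s. Then gcd(4s, 4·221) = 4·gcd(s, 221), so need gcd(s, 221) = 1.
4s > 12 gives s ≥ 4. The least s ≥ 4 coprime to 221 is 4, so t = 4·4 = 16.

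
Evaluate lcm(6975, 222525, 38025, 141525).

733293530775

6975 = 3² · 5² · 31; 222525 = 3² · 5² · 23 · 43; 38025 = 3² · 5² · 13²; 141525 = 3² · 5² · 17 · 37
lcm takes max exponent of each prime: 3² · 5² · 13² · 17 · 23 · 31 · 37 · 43 = 733293530775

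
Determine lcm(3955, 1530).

gcd first: 3955 = 2·1530 + 895; 1530 = 1·895 + 635; 895 = 1·635 + 260; 635 = 2·260 + 115; 260 = 2·115 + 30; 115 = 3·30 + 25; 30 = 1·25 + 5; 25 = 5·5 + 0 → gcd = 5
lcm = 3955·1530/gcd = 6051150/5 = 1210230

1210230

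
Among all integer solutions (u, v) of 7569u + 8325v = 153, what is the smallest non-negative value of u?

gcd(7569, 8325) = 9 (Euclid: 8325 = 1·7569 + 756; 7569 = 10·756 + 9; 756 = 84·9 + 0), and 9 | 153.
Extended Euclid: 7569·(11) + 8325·(-10) = 9. Scale by 17: u₀ = 187.
General solution u = u₀ + 925t; reducing mod 925 gives u = 187 (and v = -170).

187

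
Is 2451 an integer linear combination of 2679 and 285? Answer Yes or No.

gcd(2679, 285): 2679 = 9·285 + 114; 285 = 2·114 + 57; 114 = 2·57 + 0 → 57
57 divides 2451, so a solution exists.

Yes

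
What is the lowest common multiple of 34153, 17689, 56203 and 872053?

6802124150731

34153 = 7² · 17 · 41; 17689 = 7² · 19²; 56203 = 7² · 31 · 37; 872053 = 7² · 13 · 37²
lcm takes max exponent of each prime: 7² · 13 · 17 · 19² · 31 · 37² · 41 = 6802124150731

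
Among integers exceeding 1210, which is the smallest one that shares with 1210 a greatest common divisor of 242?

gcd(a, 1210) = 242 forces 242 | a; write a = 242s. Then gcd(242s, 242·5) = 242·gcd(s, 5), so need gcd(s, 5) = 1.
242s > 1210 gives s ≥ 6. The least s ≥ 6 coprime to 5 is 6, so a = 242·6 = 1452.

1452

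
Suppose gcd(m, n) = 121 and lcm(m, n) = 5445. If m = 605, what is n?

1089

m·n = gcd·lcm = 121·5445 = 658845, so n = 658845/605 = 1089.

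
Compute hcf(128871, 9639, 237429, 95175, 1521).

gcd(128871, 9639): 128871 = 13·9639 + 3564; 9639 = 2·3564 + 2511; 3564 = 1·2511 + 1053; 2511 = 2·1053 + 405; 1053 = 2·405 + 243; 405 = 1·243 + 162; 243 = 1·162 + 81; 162 = 2·81 + 0 → 81
gcd(81, 237429): 237429 = 2931·81 + 18; 81 = 4·18 + 9; 18 = 2·9 + 0 → 9
gcd(9, 95175): 95175 = 10575·9 + 0 → 9
gcd(9, 1521): 1521 = 169·9 + 0 → 9

9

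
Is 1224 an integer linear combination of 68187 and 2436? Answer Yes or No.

gcd(68187, 2436): 68187 = 27·2436 + 2415; 2436 = 1·2415 + 21; 2415 = 115·21 + 0 → 21
21 does not divide 1224, so a solution does not exist.

No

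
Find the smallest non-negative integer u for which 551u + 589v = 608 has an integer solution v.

gcd(551, 589) = 19 (Euclid: 589 = 1·551 + 38; 551 = 14·38 + 19; 38 = 2·19 + 0), and 19 | 608.
Extended Euclid: 551·(15) + 589·(-14) = 19. Scale by 32: u₀ = 480.
General solution u = u₀ + 31t; reducing mod 31 gives u = 15 (and v = -13).

15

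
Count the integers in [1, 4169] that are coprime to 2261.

2261 = 7·17·19. Inclusion–exclusion on these primes:
4169 − ⌊4169/7⌋ − ⌊4169/17⌋ − ⌊4169/19⌋ + ⌊4169/119⌋ + ⌊4169/133⌋ + ⌊4169/323⌋ − ⌊4169/2261⌋ = 3187

3187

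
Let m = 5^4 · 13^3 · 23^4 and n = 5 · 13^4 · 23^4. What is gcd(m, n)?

min exponent per shared prime: 5 · 13^3 · 23^4 = 3074053385

3074053385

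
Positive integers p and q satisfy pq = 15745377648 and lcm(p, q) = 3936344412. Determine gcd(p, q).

4

gcd·lcm = product, so gcd = 15745377648/3936344412 = 4.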